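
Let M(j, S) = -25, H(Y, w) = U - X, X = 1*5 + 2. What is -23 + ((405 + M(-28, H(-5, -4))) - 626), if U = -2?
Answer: -269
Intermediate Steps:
X = 7 (X = 5 + 2 = 7)
H(Y, w) = -9 (H(Y, w) = -2 - 1*7 = -2 - 7 = -9)
-23 + ((405 + M(-28, H(-5, -4))) - 626) = -23 + ((405 - 25) - 626) = -23 + (380 - 626) = -23 - 246 = -269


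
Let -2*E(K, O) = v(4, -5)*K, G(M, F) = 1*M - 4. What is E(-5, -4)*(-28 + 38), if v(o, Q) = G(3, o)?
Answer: -25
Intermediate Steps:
G(M, F) = -4 + M (G(M, F) = M - 4 = -4 + M)
v(o, Q) = -1 (v(o, Q) = -4 + 3 = -1)
E(K, O) = K/2 (E(K, O) = -(-1)*K/2 = K/2)
E(-5, -4)*(-28 + 38) = ((½)*(-5))*(-28 + 38) = -5/2*10 = -25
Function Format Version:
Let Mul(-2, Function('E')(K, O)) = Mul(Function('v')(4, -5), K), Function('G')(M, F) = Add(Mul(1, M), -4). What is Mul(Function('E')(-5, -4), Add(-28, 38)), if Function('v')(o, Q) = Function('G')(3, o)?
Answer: -25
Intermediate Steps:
Function('G')(M, F) = Add(-4, M) (Function('G')(M, F) = Add(M, -4) = Add(-4, M))
Function('v')(o, Q) = -1 (Function('v')(o, Q) = Add(-4, 3) = -1)
Function('E')(K, O) = Mul(Rational(1, 2), K) (Function('E')(K, O) = Mul(Rational(-1, 2), Mul(-1, K)) = Mul(Rational(1, 2), K))
Mul(Function('E')(-5, -4), Add(-28, 38)) = Mul(Mul(Rational(1, 2), -5), Add(-28, 38)) = Mul(Rational(-5, 2), 10) = -25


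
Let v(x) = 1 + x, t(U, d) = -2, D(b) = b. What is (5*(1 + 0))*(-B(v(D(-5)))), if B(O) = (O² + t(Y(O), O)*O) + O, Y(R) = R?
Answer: -100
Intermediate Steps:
B(O) = O² - O (B(O) = (O² - 2*O) + O = O² - O)
(5*(1 + 0))*(-B(v(D(-5)))) = (5*(1 + 0))*(-(1 - 5)*(-1 + (1 - 5))) = (5*1)*(-(-4)*(-1 - 4)) = 5*(-(-4)*(-5)) = 5*(-1*20) = 5*(-20) = -100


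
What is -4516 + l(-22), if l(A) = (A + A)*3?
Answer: -4648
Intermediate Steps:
l(A) = 6*A (l(A) = (2*A)*3 = 6*A)
-4516 + l(-22) = -4516 + 6*(-22) = -4516 - 132 = -4648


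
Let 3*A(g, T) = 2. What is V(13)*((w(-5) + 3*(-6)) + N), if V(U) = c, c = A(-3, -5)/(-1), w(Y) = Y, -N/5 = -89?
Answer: -844/3 ≈ -281.33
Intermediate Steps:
N = 445 (N = -5*(-89) = 445)
A(g, T) = ⅔ (A(g, T) = (⅓)*2 = ⅔)
c = -⅔ (c = (⅔)/(-1) = (⅔)*(-1) = -⅔ ≈ -0.66667)
V(U) = -⅔
V(13)*((w(-5) + 3*(-6)) + N) = -2*((-5 + 3*(-6)) + 445)/3 = -2*((-5 - 18) + 445)/3 = -2*(-23 + 445)/3 = -⅔*422 = -844/3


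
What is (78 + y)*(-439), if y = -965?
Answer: 389393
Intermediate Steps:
(78 + y)*(-439) = (78 - 965)*(-439) = -887*(-439) = 389393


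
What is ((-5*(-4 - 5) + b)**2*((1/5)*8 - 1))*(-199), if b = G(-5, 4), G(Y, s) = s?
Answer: -1433397/5 ≈ -2.8668e+5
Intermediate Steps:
b = 4
((-5*(-4 - 5) + b)**2*((1/5)*8 - 1))*(-199) = ((-5*(-4 - 5) + 4)**2*((1/5)*8 - 1))*(-199) = ((-5*(-9) + 4)**2*((1*(1/5))*8 - 1))*(-199) = ((45 + 4)**2*((1/5)*8 - 1))*(-199) = (49**2*(8/5 - 1))*(-199) = (2401*(3/5))*(-199) = (7203/5)*(-199) = -1433397/5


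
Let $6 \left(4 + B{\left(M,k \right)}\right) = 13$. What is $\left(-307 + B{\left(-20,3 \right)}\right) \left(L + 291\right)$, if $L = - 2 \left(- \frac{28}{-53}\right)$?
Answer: $- \frac{28475051}{318} \approx -89544.0$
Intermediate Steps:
$B{\left(M,k \right)} = - \frac{11}{6}$ ($B{\left(M,k \right)} = -4 + \frac{1}{6} \cdot 13 = -4 + \frac{13}{6} = - \frac{11}{6}$)
$L = - \frac{56}{53}$ ($L = - 2 \left(\left(-28\right) \left(- \frac{1}{53}\right)\right) = \left(-2\right) \frac{28}{53} = - \frac{56}{53} \approx -1.0566$)
$\left(-307 + B{\left(-20,3 \right)}\right) \left(L + 291\right) = \left(-307 - \frac{11}{6}\right) \left(- \frac{56}{53} + 291\right) = \left(- \frac{1853}{6}\right) \frac{15367}{53} = - \frac{28475051}{318}$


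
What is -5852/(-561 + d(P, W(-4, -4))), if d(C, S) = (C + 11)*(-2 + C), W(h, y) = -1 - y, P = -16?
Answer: 5852/471 ≈ 12.425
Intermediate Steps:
d(C, S) = (-2 + C)*(11 + C) (d(C, S) = (11 + C)*(-2 + C) = (-2 + C)*(11 + C))
-5852/(-561 + d(P, W(-4, -4))) = -5852/(-561 + (-22 + (-16)**2 + 9*(-16))) = -5852/(-561 + (-22 + 256 - 144)) = -5852/(-561 + 90) = -5852/(-471) = -1/471*(-5852) = 5852/471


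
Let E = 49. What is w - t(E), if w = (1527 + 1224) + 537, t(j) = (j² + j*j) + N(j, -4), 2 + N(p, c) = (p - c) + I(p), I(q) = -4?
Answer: -1561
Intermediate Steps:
N(p, c) = -6 + p - c (N(p, c) = -2 + ((p - c) - 4) = -2 + (-4 + p - c) = -6 + p - c)
t(j) = -2 + j + 2*j² (t(j) = (j² + j*j) + (-6 + j - 1*(-4)) = (j² + j²) + (-6 + j + 4) = 2*j² + (-2 + j) = -2 + j + 2*j²)
w = 3288 (w = 2751 + 537 = 3288)
w - t(E) = 3288 - (-2 + 49 + 2*49²) = 3288 - (-2 + 49 + 2*2401) = 3288 - (-2 + 49 + 4802) = 3288 - 1*4849 = 3288 - 4849 = -1561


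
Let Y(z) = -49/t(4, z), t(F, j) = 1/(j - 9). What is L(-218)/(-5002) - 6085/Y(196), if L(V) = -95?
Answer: 31307655/45833326 ≈ 0.68308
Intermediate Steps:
t(F, j) = 1/(-9 + j)
Y(z) = 441 - 49*z (Y(z) = -(-441 + 49*z) = -49*(-9 + z) = 441 - 49*z)
L(-218)/(-5002) - 6085/Y(196) = -95/(-5002) - 6085/(441 - 49*196) = -95*(-1/5002) - 6085/(441 - 9604) = 95/5002 - 6085/(-9163) = 95/5002 - 6085*(-1/9163) = 95/5002 + 6085/9163 = 31307655/45833326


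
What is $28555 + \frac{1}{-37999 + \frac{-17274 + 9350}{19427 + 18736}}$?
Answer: $\frac{41409426157192}{1450163761} \approx 28555.0$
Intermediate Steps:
$28555 + \frac{1}{-37999 + \frac{-17274 + 9350}{19427 + 18736}} = 28555 + \frac{1}{-37999 - \frac{7924}{38163}} = 28555 + \frac{1}{- \frac{1450163761}{38163}} = 28555 - \frac{38163}{1450163761} = \frac{41409426157192}{1450163761}$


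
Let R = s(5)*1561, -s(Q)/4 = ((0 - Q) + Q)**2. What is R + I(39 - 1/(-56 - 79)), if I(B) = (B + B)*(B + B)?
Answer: 110923024/18225 ≈ 6086.3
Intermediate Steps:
s(Q) = 0 (s(Q) = -4*((0 - Q) + Q)**2 = -4*(-Q + Q)**2 = -4*0**2 = -4*0 = 0)
I(B) = 4*B**2 (I(B) = (2*B)*(2*B) = 4*B**2)
R = 0 (R = 0*1561 = 0)
R + I(39 - 1/(-56 - 79)) = 0 + 4*(39 - 1/(-56 - 79))**2 = 0 + 4*(39 - 1/(-135))**2 = 0 + 4*(39 - 1*(-1/135))**2 = 0 + 4*(39 + 1/135)**2 = 0 + 4*(5266/135)**2 = 0 + 4*(27730756/18225) = 0 + 110923024/18225 = 110923024/18225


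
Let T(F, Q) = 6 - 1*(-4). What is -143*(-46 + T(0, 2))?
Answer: 5148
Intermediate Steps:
T(F, Q) = 10 (T(F, Q) = 6 + 4 = 10)
-143*(-46 + T(0, 2)) = -143*(-46 + 10) = -143*(-36) = 5148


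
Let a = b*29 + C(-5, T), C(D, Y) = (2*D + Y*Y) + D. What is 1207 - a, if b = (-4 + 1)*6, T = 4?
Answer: 1728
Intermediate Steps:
b = -18 (b = -3*6 = -18)
C(D, Y) = Y² + 3*D (C(D, Y) = (2*D + Y²) + D = (Y² + 2*D) + D = Y² + 3*D)
a = -521 (a = -18*29 + (4² + 3*(-5)) = -522 + (16 - 15) = -522 + 1 = -521)
1207 - a = 1207 - 1*(-521) = 1207 + 521 = 1728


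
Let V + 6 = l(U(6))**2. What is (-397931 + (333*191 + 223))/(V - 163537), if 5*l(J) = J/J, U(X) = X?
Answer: 8352625/4088574 ≈ 2.0429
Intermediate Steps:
l(J) = 1/5 (l(J) = (J/J)/5 = (1/5)*1 = 1/5)
V = -149/25 (V = -6 + (1/5)**2 = -6 + 1/25 = -149/25 ≈ -5.9600)
(-397931 + (333*191 + 223))/(V - 163537) = (-397931 + (333*191 + 223))/(-149/25 - 163537) = (-397931 + (63603 + 223))/(-4088574/25) = (-397931 + 63826)*(-25/4088574) = -334105*(-25/4088574) = 8352625/4088574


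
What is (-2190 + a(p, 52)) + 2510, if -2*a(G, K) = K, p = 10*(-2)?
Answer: 294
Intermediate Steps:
p = -20
a(G, K) = -K/2
(-2190 + a(p, 52)) + 2510 = (-2190 - ½*52) + 2510 = (-2190 - 26) + 2510 = -2216 + 2510 = 294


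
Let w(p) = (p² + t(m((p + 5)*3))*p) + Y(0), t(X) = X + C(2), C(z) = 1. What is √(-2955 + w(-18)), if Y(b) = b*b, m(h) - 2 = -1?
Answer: I*√2667 ≈ 51.643*I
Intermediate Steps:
m(h) = 1 (m(h) = 2 - 1 = 1)
Y(b) = b²
t(X) = 1 + X (t(X) = X + 1 = 1 + X)
w(p) = p² + 2*p (w(p) = (p² + (1 + 1)*p) + 0² = (p² + 2*p) + 0 = p² + 2*p)
√(-2955 + w(-18)) = √(-2955 - 18*(2 - 18)) = √(-2955 - 18*(-16)) = √(-2955 + 288) = √(-2667) = I*√2667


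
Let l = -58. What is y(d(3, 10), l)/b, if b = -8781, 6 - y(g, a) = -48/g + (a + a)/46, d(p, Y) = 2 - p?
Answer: 908/201963 ≈ 0.0044959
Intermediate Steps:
y(g, a) = 6 + 48/g - a/23 (y(g, a) = 6 - (-48/g + (a + a)/46) = 6 - (-48/g + (2*a)*(1/46)) = 6 - (-48/g + a/23) = 6 + (48/g - a/23) = 6 + 48/g - a/23)
y(d(3, 10), l)/b = (6 + 48/(2 - 1*3) - 1/23*(-58))/(-8781) = (6 + 48/(2 - 3) + 58/23)*(-1/8781) = (6 + 48/(-1) + 58/23)*(-1/8781) = (6 + 48*(-1) + 58/23)*(-1/8781) = (6 - 48 + 58/23)*(-1/8781) = -908/23*(-1/8781) = 908/201963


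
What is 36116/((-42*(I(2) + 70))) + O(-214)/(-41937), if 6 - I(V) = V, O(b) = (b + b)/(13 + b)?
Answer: -3624229349/311885469 ≈ -11.620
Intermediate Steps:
O(b) = 2*b/(13 + b) (O(b) = (2*b)/(13 + b) = 2*b/(13 + b))
I(V) = 6 - V
36116/((-42*(I(2) + 70))) + O(-214)/(-41937) = 36116/((-42*((6 - 1*2) + 70))) + (2*(-214)/(13 - 214))/(-41937) = 36116/((-42*((6 - 2) + 70))) + (2*(-214)/(-201))*(-1/41937) = 36116/((-42*(4 + 70))) + (2*(-214)*(-1/201))*(-1/41937) = 36116/((-42*74)) + (428/201)*(-1/41937) = 36116/(-3108) - 428/8429337 = 36116*(-1/3108) - 428/8429337 = -9029/777 - 428/8429337 = -3624229349/311885469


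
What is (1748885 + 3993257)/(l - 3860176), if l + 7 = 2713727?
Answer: -2871071/573228 ≈ -5.0086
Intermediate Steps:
l = 2713720 (l = -7 + 2713727 = 2713720)
(1748885 + 3993257)/(l - 3860176) = (1748885 + 3993257)/(2713720 - 3860176) = 5742142/(-1146456) = 5742142*(-1/1146456) = -2871071/573228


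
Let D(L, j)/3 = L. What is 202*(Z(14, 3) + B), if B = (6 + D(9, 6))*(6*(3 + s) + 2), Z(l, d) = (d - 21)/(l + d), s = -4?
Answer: -456924/17 ≈ -26878.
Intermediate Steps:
D(L, j) = 3*L
Z(l, d) = (-21 + d)/(d + l)
B = -132 (B = (6 + 3*9)*(6*(3 - 4) + 2) = (6 + 27)*(6*(-1) + 2) = 33*(-6 + 2) = 33*(-4) = -132)
202*(Z(14, 3) + B) = 202*((-21 + 3)/(3 + 14) - 132) = 202*(-18/17 - 132) = 202*(-2262/17) = -456924/17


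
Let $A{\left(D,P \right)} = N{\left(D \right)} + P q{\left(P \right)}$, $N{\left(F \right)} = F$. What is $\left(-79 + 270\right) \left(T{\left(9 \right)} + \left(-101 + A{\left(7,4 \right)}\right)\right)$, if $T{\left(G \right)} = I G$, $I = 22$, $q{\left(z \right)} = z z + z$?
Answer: $35144$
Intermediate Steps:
$q{\left(z \right)} = z + z^{2}$ ($q{\left(z \right)} = z^{2} + z = z + z^{2}$)
$A{\left(D,P \right)} = D + P^{2} \left(1 + P\right)$ ($A{\left(D,P \right)} = D + P P \left(1 + P\right) = D + P^{2} \left(1 + P\right)$)
$T{\left(G \right)} = 22 G$
$\left(-79 + 270\right) \left(T{\left(9 \right)} + \left(-101 + A{\left(7,4 \right)}\right)\right) = \left(-79 + 270\right) \left(22 \cdot 9 - \left(94 - 4^{2} \left(1 + 4\right)\right)\right) = 191 \left(198 + \left(-101 + \left(7 + 16 \cdot 5\right)\right)\right) = 191 \left(198 + \left(-101 + \left(7 + 80\right)\right)\right) = 191 \left(198 + \left(-101 + 87\right)\right) = 191 \left(198 - 14\right) = 191 \cdot 184 = 35144$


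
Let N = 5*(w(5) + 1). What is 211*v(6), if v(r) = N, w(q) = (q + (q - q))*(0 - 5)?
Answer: -25320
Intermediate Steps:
w(q) = -5*q (w(q) = (q + 0)*(-5) = q*(-5) = -5*q)
N = -120 (N = 5*(-5*5 + 1) = 5*(-25 + 1) = 5*(-24) = -120)
v(r) = -120
211*v(6) = 211*(-120) = -25320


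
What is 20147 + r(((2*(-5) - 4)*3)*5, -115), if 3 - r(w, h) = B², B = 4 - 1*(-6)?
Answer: 20050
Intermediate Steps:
B = 10 (B = 4 + 6 = 10)
r(w, h) = -97 (r(w, h) = 3 - 1*10² = 3 - 1*100 = 3 - 100 = -97)
20147 + r(((2*(-5) - 4)*3)*5, -115) = 20147 - 97 = 20050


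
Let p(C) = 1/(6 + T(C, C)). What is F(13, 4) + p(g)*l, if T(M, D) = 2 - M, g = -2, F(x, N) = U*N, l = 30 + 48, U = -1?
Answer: 19/5 ≈ 3.8000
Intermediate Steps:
l = 78
F(x, N) = -N
p(C) = 1/(8 - C) (p(C) = 1/(6 + (2 - C)) = 1/(8 - C))
F(13, 4) + p(g)*l = -1*4 - 1/(-8 - 2)*78 = -4 - 1/(-10)*78 = -4 - 1*(-⅒)*78 = -4 + (⅒)*78 = -4 + 39/5 = 19/5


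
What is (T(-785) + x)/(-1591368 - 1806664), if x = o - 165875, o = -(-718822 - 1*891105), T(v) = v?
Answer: -1443267/3398032 ≈ -0.42474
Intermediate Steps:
o = 1609927 (o = -(-718822 - 891105) = -1*(-1609927) = 1609927)
x = 1444052 (x = 1609927 - 165875 = 1444052)
(T(-785) + x)/(-1591368 - 1806664) = (-785 + 1444052)/(-1591368 - 1806664) = 1443267/(-3398032) = 1443267*(-1/3398032) = -1443267/3398032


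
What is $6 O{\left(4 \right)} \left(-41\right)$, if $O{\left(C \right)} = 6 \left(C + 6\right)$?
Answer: $-14760$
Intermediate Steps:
$O{\left(C \right)} = 36 + 6 C$ ($O{\left(C \right)} = 6 \left(6 + C\right) = 36 + 6 C$)
$6 O{\left(4 \right)} \left(-41\right) = 6 \left(36 + 6 \cdot 4\right) \left(-41\right) = 6 \left(36 + 24\right) \left(-41\right) = 6 \cdot 60 \left(-41\right) = 360 \left(-41\right) = -14760$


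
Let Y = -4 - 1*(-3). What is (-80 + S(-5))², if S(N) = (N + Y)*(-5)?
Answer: 2500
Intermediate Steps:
Y = -1 (Y = -4 + 3 = -1)
S(N) = 5 - 5*N (S(N) = (N - 1)*(-5) = (-1 + N)*(-5) = 5 - 5*N)
(-80 + S(-5))² = (-80 + (5 - 5*(-5)))² = (-80 + (5 + 25))² = (-80 + 30)² = (-50)² = 2500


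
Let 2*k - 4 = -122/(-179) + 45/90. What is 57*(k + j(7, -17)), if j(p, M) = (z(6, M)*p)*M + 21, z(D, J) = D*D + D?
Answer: -203015589/716 ≈ -2.8354e+5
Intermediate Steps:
z(D, J) = D + D**2 (z(D, J) = D**2 + D = D + D**2)
j(p, M) = 21 + 42*M*p (j(p, M) = ((6*(1 + 6))*p)*M + 21 = ((6*7)*p)*M + 21 = (42*p)*M + 21 = 42*M*p + 21 = 21 + 42*M*p)
k = 1855/716 (k = 2 + (-122/(-179) + 45/90)/2 = 2 + (-122*(-1/179) + 45*(1/90))/2 = 2 + (122/179 + 1/2)/2 = 2 + (1/2)*(423/358) = 2 + 423/716 = 1855/716 ≈ 2.5908)
57*(k + j(7, -17)) = 57*(1855/716 + (21 + 42*(-17)*7)) = 57*(1855/716 + (21 - 4998)) = 57*(1855/716 - 4977) = 57*(-3561677/716) = -203015589/716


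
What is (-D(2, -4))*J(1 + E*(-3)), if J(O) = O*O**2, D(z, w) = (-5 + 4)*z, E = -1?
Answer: 128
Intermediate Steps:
D(z, w) = -z
J(O) = O**3
(-D(2, -4))*J(1 + E*(-3)) = (-(-1)*2)*(1 - 1*(-3))**3 = (-1*(-2))*(1 + 3)**3 = 2*4**3 = 2*64 = 128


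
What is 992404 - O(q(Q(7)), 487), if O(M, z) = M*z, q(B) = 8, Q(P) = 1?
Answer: 988508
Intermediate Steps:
992404 - O(q(Q(7)), 487) = 992404 - 8*487 = 992404 - 1*3896 = 992404 - 3896 = 988508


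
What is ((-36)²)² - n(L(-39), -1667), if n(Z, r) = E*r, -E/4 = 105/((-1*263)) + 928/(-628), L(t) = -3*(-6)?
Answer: 69869800924/41291 ≈ 1.6921e+6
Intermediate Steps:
L(t) = 18
E = 310004/41291 (E = -4*(105/((-1*263)) + 928/(-628)) = -4*(105/(-263) + 928*(-1/628)) = -4*(105*(-1/263) - 232/157) = -4*(-105/263 - 232/157) = -4*(-77501/41291) = 310004/41291 ≈ 7.5078)
n(Z, r) = 310004*r/41291
((-36)²)² - n(L(-39), -1667) = ((-36)²)² - 310004*(-1667)/41291 = 1296² - 1*(-516776668/41291) = 1679616 + 516776668/41291 = 69869800924/41291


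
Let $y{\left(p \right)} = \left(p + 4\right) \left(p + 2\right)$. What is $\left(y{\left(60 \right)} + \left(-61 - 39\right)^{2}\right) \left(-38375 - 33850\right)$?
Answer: $-1008838800$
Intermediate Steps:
$y{\left(p \right)} = \left(2 + p\right) \left(4 + p\right)$ ($y{\left(p \right)} = \left(4 + p\right) \left(2 + p\right) = \left(2 + p\right) \left(4 + p\right)$)
$\left(y{\left(60 \right)} + \left(-61 - 39\right)^{2}\right) \left(-38375 - 33850\right) = \left(\left(8 + 60^{2} + 6 \cdot 60\right) + \left(-61 - 39\right)^{2}\right) \left(-38375 - 33850\right) = \left(\left(8 + 3600 + 360\right) + \left(-100\right)^{2}\right) \left(-72225\right) = \left(3968 + 10000\right) \left(-72225\right) = 13968 \left(-72225\right) = -1008838800$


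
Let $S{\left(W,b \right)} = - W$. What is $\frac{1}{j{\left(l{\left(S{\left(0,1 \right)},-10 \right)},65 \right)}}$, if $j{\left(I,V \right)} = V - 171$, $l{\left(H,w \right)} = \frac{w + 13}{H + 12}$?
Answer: $- \frac{1}{106} \approx -0.009434$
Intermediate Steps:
$l{\left(H,w \right)} = \frac{13 + w}{12 + H}$
$j{\left(I,V \right)} = -171 + V$
$\frac{1}{j{\left(l{\left(S{\left(0,1 \right)},-10 \right)},65 \right)}} = \frac{1}{-171 + 65} = \frac{1}{-106} = - \frac{1}{106}$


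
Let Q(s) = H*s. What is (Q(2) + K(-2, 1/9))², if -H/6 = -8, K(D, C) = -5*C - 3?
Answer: 692224/81 ≈ 8546.0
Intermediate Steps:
K(D, C) = -3 - 5*C
H = 48 (H = -6*(-8) = 48)
Q(s) = 48*s
(Q(2) + K(-2, 1/9))² = (48*2 + (-3 - 5/9))² = (96 + (-3 - 5*⅑))² = (96 + (-3 - 5/9))² = (96 - 32/9)² = (832/9)² = 692224/81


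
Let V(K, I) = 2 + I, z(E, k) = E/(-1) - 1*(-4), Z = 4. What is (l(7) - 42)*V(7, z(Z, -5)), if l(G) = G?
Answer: -70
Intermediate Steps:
z(E, k) = 4 - E (z(E, k) = E*(-1) + 4 = -E + 4 = 4 - E)
(l(7) - 42)*V(7, z(Z, -5)) = (7 - 42)*(2 + (4 - 1*4)) = -35*(2 + (4 - 4)) = -35*(2 + 0) = -35*2 = -70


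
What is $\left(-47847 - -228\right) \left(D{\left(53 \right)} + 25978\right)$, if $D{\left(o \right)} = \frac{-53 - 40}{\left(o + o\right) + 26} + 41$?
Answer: $- \frac{4955860845}{4} \approx -1.239 \cdot 10^{9}$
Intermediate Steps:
$D{\left(o \right)} = 41 - \frac{93}{26 + 2 o}$ ($D{\left(o \right)} = - \frac{93}{2 o + 26} + 41 = - \frac{93}{26 + 2 o} + 41 = 41 - \frac{93}{26 + 2 o}$)
$\left(-47847 - -228\right) \left(D{\left(53 \right)} + 25978\right) = \left(-47847 - -228\right) \left(\frac{973 + 82 \cdot 53}{2 \left(13 + 53\right)} + 25978\right) = \left(-47847 + 228\right) \left(\frac{973 + 4346}{2 \cdot 66} + 25978\right) = - 47619 \left(\frac{1}{2} \cdot \frac{1}{66} \cdot 5319 + 25978\right) = - 47619 \left(\frac{1773}{44} + 25978\right) = \left(-47619\right) \frac{1144805}{44} = - \frac{4955860845}{4}$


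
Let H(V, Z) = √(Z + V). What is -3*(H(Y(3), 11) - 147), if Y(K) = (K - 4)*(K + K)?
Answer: 441 - 3*√5 ≈ 434.29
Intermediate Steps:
Y(K) = 2*K*(-4 + K) (Y(K) = (-4 + K)*(2*K) = 2*K*(-4 + K))
H(V, Z) = √(V + Z)
-3*(H(Y(3), 11) - 147) = -3*(√(2*3*(-4 + 3) + 11) - 147) = -3*(√(2*3*(-1) + 11) - 147) = -3*(√(-6 + 11) - 147) = -3*(√5 - 147) = -3*(-147 + √5) = 441 - 3*√5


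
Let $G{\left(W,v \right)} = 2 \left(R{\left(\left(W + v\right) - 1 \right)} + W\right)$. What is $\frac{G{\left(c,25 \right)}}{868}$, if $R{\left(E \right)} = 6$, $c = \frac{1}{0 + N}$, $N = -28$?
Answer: $\frac{167}{12152} \approx 0.013743$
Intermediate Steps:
$c = - \frac{1}{28}$ ($c = \frac{1}{0 - 28} = \frac{1}{-28} = - \frac{1}{28} \approx -0.035714$)
$G{\left(W,v \right)} = 12 + 2 W$ ($G{\left(W,v \right)} = 2 \left(6 + W\right) = 12 + 2 W$)
$\frac{G{\left(c,25 \right)}}{868} = \frac{12 + 2 \left(- \frac{1}{28}\right)}{868} = \left(12 - \frac{1}{14}\right) \frac{1}{868} = \frac{167}{14} \cdot \frac{1}{868} = \frac{167}{12152}$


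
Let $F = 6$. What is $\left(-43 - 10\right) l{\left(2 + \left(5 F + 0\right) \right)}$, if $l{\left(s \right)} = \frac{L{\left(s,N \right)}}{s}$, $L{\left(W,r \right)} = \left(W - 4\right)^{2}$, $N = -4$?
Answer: $- \frac{2597}{2} \approx -1298.5$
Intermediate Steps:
$L{\left(W,r \right)} = \left(-4 + W\right)^{2}$
$l{\left(s \right)} = \frac{\left(-4 + s\right)^{2}}{s}$
$\left(-43 - 10\right) l{\left(2 + \left(5 F + 0\right) \right)} = \left(-43 - 10\right) \frac{\left(-4 + \left(2 + \left(5 \cdot 6 + 0\right)\right)\right)^{2}}{2 + \left(5 \cdot 6 + 0\right)} = - 53 \frac{\left(-4 + \left(2 + \left(30 + 0\right)\right)\right)^{2}}{2 + \left(30 + 0\right)} = - 53 \frac{\left(-4 + \left(2 + 30\right)\right)^{2}}{2 + 30} = - 53 \frac{\left(-4 + 32\right)^{2}}{32} = - 53 \frac{28^{2}}{32} = - 53 \cdot \frac{1}{32} \cdot 784 = \left(-53\right) \frac{49}{2} = - \frac{2597}{2}$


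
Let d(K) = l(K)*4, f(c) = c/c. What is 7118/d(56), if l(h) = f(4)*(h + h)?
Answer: 3559/224 ≈ 15.888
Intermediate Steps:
f(c) = 1
l(h) = 2*h (l(h) = 1*(h + h) = 1*(2*h) = 2*h)
d(K) = 8*K (d(K) = (2*K)*4 = 8*K)
7118/d(56) = 7118/((8*56)) = 7118/448 = 7118*(1/448) = 3559/224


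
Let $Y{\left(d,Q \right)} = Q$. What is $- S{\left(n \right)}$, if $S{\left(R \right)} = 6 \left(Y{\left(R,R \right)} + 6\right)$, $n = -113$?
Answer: $642$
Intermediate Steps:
$S{\left(R \right)} = 36 + 6 R$ ($S{\left(R \right)} = 6 \left(R + 6\right) = 6 \left(6 + R\right) = 36 + 6 R$)
$- S{\left(n \right)} = - (36 + 6 \left(-113\right)) = - (36 - 678) = \left(-1\right) \left(-642\right) = 642$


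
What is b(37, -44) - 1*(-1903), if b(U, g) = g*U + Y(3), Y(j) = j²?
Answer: 284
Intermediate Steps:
b(U, g) = 9 + U*g (b(U, g) = g*U + 3² = U*g + 9 = 9 + U*g)
b(37, -44) - 1*(-1903) = (9 + 37*(-44)) - 1*(-1903) = (9 - 1628) + 1903 = -1619 + 1903 = 284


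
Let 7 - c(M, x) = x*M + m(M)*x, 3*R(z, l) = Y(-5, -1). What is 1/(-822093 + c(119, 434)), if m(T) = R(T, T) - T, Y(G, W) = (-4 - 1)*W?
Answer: -3/2468428 ≈ -1.2153e-6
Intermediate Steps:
Y(G, W) = -5*W
R(z, l) = 5/3 (R(z, l) = (-5*(-1))/3 = (⅓)*5 = 5/3)
m(T) = 5/3 - T
c(M, x) = 7 - M*x - x*(5/3 - M) (c(M, x) = 7 - (x*M + (5/3 - M)*x) = 7 - (M*x + x*(5/3 - M)) = 7 + (-M*x - x*(5/3 - M)) = 7 - M*x - x*(5/3 - M))
1/(-822093 + c(119, 434)) = 1/(-822093 + (7 - 5/3*434)) = 1/(-822093 + (7 - 2170/3)) = 1/(-822093 - 2149/3) = 1/(-2468428/3) = -3/2468428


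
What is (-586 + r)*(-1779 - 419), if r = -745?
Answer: 2925538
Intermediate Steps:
(-586 + r)*(-1779 - 419) = (-586 - 745)*(-1779 - 419) = -1331*(-2198) = 2925538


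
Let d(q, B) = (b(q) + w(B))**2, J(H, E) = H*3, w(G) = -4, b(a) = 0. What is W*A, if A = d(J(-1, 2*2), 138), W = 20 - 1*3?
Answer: 272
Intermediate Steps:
J(H, E) = 3*H
W = 17 (W = 20 - 3 = 17)
d(q, B) = 16 (d(q, B) = (0 - 4)**2 = (-4)**2 = 16)
A = 16
W*A = 17*16 = 272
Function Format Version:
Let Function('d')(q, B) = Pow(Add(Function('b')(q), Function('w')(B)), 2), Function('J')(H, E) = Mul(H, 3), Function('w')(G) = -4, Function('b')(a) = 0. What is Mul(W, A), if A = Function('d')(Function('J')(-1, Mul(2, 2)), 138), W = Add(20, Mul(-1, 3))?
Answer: 272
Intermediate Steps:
Function('J')(H, E) = Mul(3, H)
W = 17 (W = Add(20, -3) = 17)
Function('d')(q, B) = 16 (Function('d')(q, B) = Pow(Add(0, -4), 2) = Pow(-4, 2) = 16)
A = 16
Mul(W, A) = Mul(17, 16) = 272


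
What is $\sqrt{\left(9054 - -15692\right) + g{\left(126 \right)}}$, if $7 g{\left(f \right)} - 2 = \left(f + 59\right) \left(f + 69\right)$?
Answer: $\frac{\sqrt{1465093}}{7} \approx 172.92$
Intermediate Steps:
$g{\left(f \right)} = \frac{2}{7} + \frac{\left(59 + f\right) \left(69 + f\right)}{7}$ ($g{\left(f \right)} = \frac{2}{7} + \frac{\left(f + 59\right) \left(f + 69\right)}{7} = \frac{2}{7} + \frac{\left(59 + f\right) \left(69 + f\right)}{7}$)
$\sqrt{\left(9054 - -15692\right) + g{\left(126 \right)}} = \sqrt{\left(9054 - -15692\right) + \left(\frac{4073}{7} + \frac{126^{2}}{7} + \frac{128}{7} \cdot 126\right)} = \sqrt{\left(9054 + 15692\right) + \left(\frac{4073}{7} + \frac{1}{7} \cdot 15876 + 2304\right)} = \sqrt{24746 + \left(\frac{4073}{7} + 2268 + 2304\right)} = \sqrt{24746 + \frac{36077}{7}} = \sqrt{\frac{209299}{7}} = \frac{\sqrt{1465093}}{7}$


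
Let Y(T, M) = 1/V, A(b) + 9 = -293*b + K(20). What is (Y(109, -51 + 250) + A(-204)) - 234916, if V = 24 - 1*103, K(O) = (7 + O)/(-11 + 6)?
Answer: -69187573/395 ≈ -1.7516e+5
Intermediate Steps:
K(O) = -7/5 - O/5 (K(O) = (7 + O)/(-5) = (7 + O)*(-1/5) = -7/5 - O/5)
A(b) = -72/5 - 293*b (A(b) = -9 + (-293*b + (-7/5 - 1/5*20)) = -9 + (-293*b + (-7/5 - 4)) = -9 + (-293*b - 27/5) = -9 + (-27/5 - 293*b) = -72/5 - 293*b)
V = -79 (V = 24 - 103 = -79)
Y(T, M) = -1/79 (Y(T, M) = 1/(-79) = -1/79)
(Y(109, -51 + 250) + A(-204)) - 234916 = (-1/79 + (-72/5 - 293*(-204))) - 234916 = (-1/79 + (-72/5 + 59772)) - 234916 = (-1/79 + 298788/5) - 234916 = 23604247/395 - 234916 = -69187573/395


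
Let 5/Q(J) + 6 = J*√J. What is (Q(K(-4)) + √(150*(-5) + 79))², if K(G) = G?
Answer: (-3 + 4*I + 10*I*√671)²/100 ≈ -691.79 - 15.782*I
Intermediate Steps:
Q(J) = 5/(-6 + J^(3/2)) (Q(J) = 5/(-6 + J*√J) = 5/(-6 + J^(3/2)))
(Q(K(-4)) + √(150*(-5) + 79))² = (5/(-6 + (-4)^(3/2)) + √(150*(-5) + 79))² = (5/(-6 - 8*I) + √(-750 + 79))² = (5*((-6 + 8*I)/100) + √(-671))² = ((-6 + 8*I)/20 + I*√671)²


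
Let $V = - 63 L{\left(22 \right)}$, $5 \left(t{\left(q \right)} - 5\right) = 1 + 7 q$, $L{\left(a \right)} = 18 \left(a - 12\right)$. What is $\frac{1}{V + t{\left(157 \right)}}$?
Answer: $- \frac{1}{11115} \approx -8.9969 \cdot 10^{-5}$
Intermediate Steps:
$L{\left(a \right)} = -216 + 18 a$ ($L{\left(a \right)} = 18 \left(-12 + a\right) = -216 + 18 a$)
$t{\left(q \right)} = \frac{26}{5} + \frac{7 q}{5}$ ($t{\left(q \right)} = 5 + \frac{1 + 7 q}{5} = 5 + \left(\frac{1}{5} + \frac{7 q}{5}\right) = \frac{26}{5} + \frac{7 q}{5}$)
$V = -11340$ ($V = - 63 \left(-216 + 18 \cdot 22\right) = - 63 \left(-216 + 396\right) = \left(-63\right) 180 = -11340$)
$\frac{1}{V + t{\left(157 \right)}} = \frac{1}{-11340 + \left(\frac{26}{5} + \frac{7}{5} \cdot 157\right)} = \frac{1}{-11340 + \left(\frac{26}{5} + \frac{1099}{5}\right)} = \frac{1}{-11340 + 225} = \frac{1}{-11115} = - \frac{1}{11115}$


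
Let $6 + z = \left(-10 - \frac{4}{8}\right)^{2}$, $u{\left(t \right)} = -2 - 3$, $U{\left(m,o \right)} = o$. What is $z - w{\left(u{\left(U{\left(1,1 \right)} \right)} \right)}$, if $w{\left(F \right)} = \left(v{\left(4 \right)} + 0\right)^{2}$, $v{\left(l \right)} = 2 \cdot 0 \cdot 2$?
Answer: $\frac{417}{4} \approx 104.25$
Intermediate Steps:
$v{\left(l \right)} = 0$ ($v{\left(l \right)} = 0 \cdot 2 = 0$)
$u{\left(t \right)} = -5$ ($u{\left(t \right)} = -2 - 3 = -5$)
$w{\left(F \right)} = 0$ ($w{\left(F \right)} = \left(0 + 0\right)^{2} = 0^{2} = 0$)
$z = \frac{417}{4}$ ($z = -6 + \left(-10 - \frac{4}{8}\right)^{2} = -6 + \left(-10 - \frac{1}{2}\right)^{2} = -6 + \left(- \frac{21}{2}\right)^{2} = -6 + \frac{441}{4} = \frac{417}{4} \approx 104.25$)
$z - w{\left(u{\left(U{\left(1,1 \right)} \right)} \right)} = \frac{417}{4} - 0 = \frac{417}{4} + 0 = \frac{417}{4}$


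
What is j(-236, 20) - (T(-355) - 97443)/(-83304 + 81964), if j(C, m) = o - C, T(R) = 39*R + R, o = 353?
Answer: 677617/1340 ≈ 505.68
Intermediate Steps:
T(R) = 40*R
j(C, m) = 353 - C
j(-236, 20) - (T(-355) - 97443)/(-83304 + 81964) = (353 - 1*(-236)) - (40*(-355) - 97443)/(-83304 + 81964) = (353 + 236) - (-14200 - 97443)/(-1340) = 589 - (-111643)*(-1)/1340 = 589 - 1*111643/1340 = 589 - 111643/1340 = 677617/1340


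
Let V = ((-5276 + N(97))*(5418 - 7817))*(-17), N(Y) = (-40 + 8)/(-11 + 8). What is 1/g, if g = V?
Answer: -3/644208268 ≈ -4.6569e-9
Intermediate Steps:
N(Y) = 32/3 (N(Y) = -32/(-3) = -32*(-⅓) = 32/3)
V = -644208268/3 (V = ((-5276 + 32/3)*(5418 - 7817))*(-17) = -15796/3*(-2399)*(-17) = (37894604/3)*(-17) = -644208268/3 ≈ -2.1474e+8)
g = -644208268/3 ≈ -2.1474e+8
1/g = 1/(-644208268/3) = -3/644208268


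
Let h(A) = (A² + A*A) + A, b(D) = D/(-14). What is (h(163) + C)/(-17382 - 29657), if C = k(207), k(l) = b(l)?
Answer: -746007/658546 ≈ -1.1328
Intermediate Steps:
b(D) = -D/14 (b(D) = D*(-1/14) = -D/14)
k(l) = -l/14
C = -207/14 (C = -1/14*207 = -207/14 ≈ -14.786)
h(A) = A + 2*A² (h(A) = (A² + A²) + A = 2*A² + A = A + 2*A²)
(h(163) + C)/(-17382 - 29657) = (163*(1 + 2*163) - 207/14)/(-17382 - 29657) = (163*(1 + 326) - 207/14)/(-47039) = (163*327 - 207/14)*(-1/47039) = (53301 - 207/14)*(-1/47039) = (746007/14)*(-1/47039) = -746007/658546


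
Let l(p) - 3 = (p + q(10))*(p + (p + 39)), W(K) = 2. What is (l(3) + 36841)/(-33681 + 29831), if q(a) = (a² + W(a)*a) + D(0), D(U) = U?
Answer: -42379/3850 ≈ -11.008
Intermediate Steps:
q(a) = a² + 2*a (q(a) = (a² + 2*a) + 0 = a² + 2*a)
l(p) = 3 + (39 + 2*p)*(120 + p) (l(p) = 3 + (p + 10*(2 + 10))*(p + (p + 39)) = 3 + (p + 10*12)*(p + (39 + p)) = 3 + (p + 120)*(39 + 2*p) = 3 + (120 + p)*(39 + 2*p) = 3 + (39 + 2*p)*(120 + p))
(l(3) + 36841)/(-33681 + 29831) = ((4683 + 2*3² + 279*3) + 36841)/(-33681 + 29831) = ((4683 + 2*9 + 837) + 36841)/(-3850) = ((4683 + 18 + 837) + 36841)*(-1/3850) = (5538 + 36841)*(-1/3850) = 42379*(-1/3850) = -42379/3850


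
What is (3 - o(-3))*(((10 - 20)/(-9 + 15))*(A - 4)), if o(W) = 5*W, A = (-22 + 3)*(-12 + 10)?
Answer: -1020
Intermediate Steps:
A = 38 (A = -19*(-2) = 38)
(3 - o(-3))*(((10 - 20)/(-9 + 15))*(A - 4)) = (3 - 5*(-3))*(((10 - 20)/(-9 + 15))*(38 - 4)) = (3 - 1*(-15))*(-10/6*34) = (3 + 15)*(-10*1/6*34) = 18*(-5/3*34) = 18*(-170/3) = -1020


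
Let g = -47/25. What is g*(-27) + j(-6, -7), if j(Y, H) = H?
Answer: 1094/25 ≈ 43.760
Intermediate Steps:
g = -47/25 (g = -47*1/25 = -47/25 ≈ -1.8800)
g*(-27) + j(-6, -7) = -47/25*(-27) - 7 = 1269/25 - 7 = 1094/25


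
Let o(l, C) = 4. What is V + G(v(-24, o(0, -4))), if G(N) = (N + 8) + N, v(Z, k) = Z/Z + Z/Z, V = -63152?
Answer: -63140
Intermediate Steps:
v(Z, k) = 2 (v(Z, k) = 1 + 1 = 2)
G(N) = 8 + 2*N (G(N) = (8 + N) + N = 8 + 2*N)
V + G(v(-24, o(0, -4))) = -63152 + (8 + 2*2) = -63152 + (8 + 4) = -63152 + 12 = -63140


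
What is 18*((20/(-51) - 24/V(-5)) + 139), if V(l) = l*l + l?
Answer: 210234/85 ≈ 2473.3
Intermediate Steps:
V(l) = l + l² (V(l) = l² + l = l + l²)
18*((20/(-51) - 24/V(-5)) + 139) = 18*((20/(-51) - 24*(-1/(5*(1 - 5)))) + 139) = 18*((20*(-1/51) - 24/((-5*(-4)))) + 139) = 18*((-20/51 - 24/20) + 139) = 18*((-20/51 - 24*1/20) + 139) = 18*((-20/51 - 6/5) + 139) = 18*(-406/255 + 139) = 18*(35039/255) = 210234/85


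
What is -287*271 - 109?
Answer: -77886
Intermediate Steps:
-287*271 - 109 = -77777 - 109 = -77886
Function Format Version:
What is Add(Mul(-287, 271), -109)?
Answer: -77886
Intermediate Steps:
Add(Mul(-287, 271), -109) = Add(-77777, -109) = -77886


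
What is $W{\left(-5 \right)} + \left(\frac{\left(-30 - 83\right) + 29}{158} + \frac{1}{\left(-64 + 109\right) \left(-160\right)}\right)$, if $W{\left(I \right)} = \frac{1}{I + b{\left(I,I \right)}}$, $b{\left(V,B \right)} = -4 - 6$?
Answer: $- \frac{340399}{568800} \approx -0.59845$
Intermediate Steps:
$b{\left(V,B \right)} = -10$ ($b{\left(V,B \right)} = -4 - 6 = -10$)
$W{\left(I \right)} = \frac{1}{-10 + I}$ ($W{\left(I \right)} = \frac{1}{I - 10} = \frac{1}{-10 + I}$)
$W{\left(-5 \right)} + \left(\frac{\left(-30 - 83\right) + 29}{158} + \frac{1}{\left(-64 + 109\right) \left(-160\right)}\right) = \frac{1}{-10 - 5} + \left(\frac{\left(-30 - 83\right) + 29}{158} + \frac{1}{\left(-64 + 109\right) \left(-160\right)}\right) = \frac{1}{-15} + \left(\left(-113 + 29\right) \frac{1}{158} + \frac{1}{45} \left(- \frac{1}{160}\right)\right) = - \frac{1}{15} + \left(\left(-84\right) \frac{1}{158} + \frac{1}{45} \left(- \frac{1}{160}\right)\right) = - \frac{1}{15} - \frac{302479}{568800} = - \frac{340399}{568800}$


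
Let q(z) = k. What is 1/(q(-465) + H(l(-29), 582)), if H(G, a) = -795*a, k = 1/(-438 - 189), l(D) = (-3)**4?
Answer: -627/290106631 ≈ -2.1613e-6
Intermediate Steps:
l(D) = 81
k = -1/627 (k = 1/(-627) = -1/627 ≈ -0.0015949)
q(z) = -1/627
1/(q(-465) + H(l(-29), 582)) = 1/(-1/627 - 795*582) = 1/(-1/627 - 462690) = 1/(-290106631/627) = -627/290106631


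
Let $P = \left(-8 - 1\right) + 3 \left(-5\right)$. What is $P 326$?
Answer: $-7824$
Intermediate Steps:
$P = -24$ ($P = -9 - 15 = -24$)
$P 326 = \left(-24\right) 326 = -7824$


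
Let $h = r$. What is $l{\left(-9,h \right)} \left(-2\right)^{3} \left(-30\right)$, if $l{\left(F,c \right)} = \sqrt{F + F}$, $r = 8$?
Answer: $720 i \sqrt{2} \approx 1018.2 i$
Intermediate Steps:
$h = 8$
$l{\left(F,c \right)} = \sqrt{2} \sqrt{F}$ ($l{\left(F,c \right)} = \sqrt{2 F} = \sqrt{2} \sqrt{F}$)
$l{\left(-9,h \right)} \left(-2\right)^{3} \left(-30\right) = \sqrt{2} \sqrt{-9} \left(-2\right)^{3} \left(-30\right) = \sqrt{2} \cdot 3 i \left(-8\right) \left(-30\right) = 3 i \sqrt{2} \left(-8\right) \left(-30\right) = - 24 i \sqrt{2} \left(-30\right) = 720 i \sqrt{2}$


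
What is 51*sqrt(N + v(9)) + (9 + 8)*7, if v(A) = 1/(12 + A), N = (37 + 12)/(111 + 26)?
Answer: 119 + 17*sqrt(3354582)/959 ≈ 151.47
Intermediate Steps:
N = 49/137 ≈ 0.35766
51*sqrt(N + v(9)) + (9 + 8)*7 = 51*sqrt(49/137 + 1/(12 + 9)) + (9 + 8)*7 = 51*sqrt(49/137 + 1/21) + 17*7 = 51*sqrt(49/137 + 1/21) + 119 = 51*sqrt(1166/2877) + 119 = 51*(sqrt(3354582)/2877) + 119 = 17*sqrt(3354582)/959 + 119 = 119 + 17*sqrt(3354582)/959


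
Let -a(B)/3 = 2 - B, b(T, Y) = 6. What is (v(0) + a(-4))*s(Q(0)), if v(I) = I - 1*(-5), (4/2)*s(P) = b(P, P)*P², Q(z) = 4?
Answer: -624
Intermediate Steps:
a(B) = -6 + 3*B (a(B) = -3*(2 - B) = -6 + 3*B)
s(P) = 3*P² (s(P) = (6*P²)/2 = 3*P²)
v(I) = 5 + I (v(I) = I + 5 = 5 + I)
(v(0) + a(-4))*s(Q(0)) = ((5 + 0) + (-6 + 3*(-4)))*(3*4²) = (5 + (-6 - 12))*(3*16) = (5 - 18)*48 = -13*48 = -624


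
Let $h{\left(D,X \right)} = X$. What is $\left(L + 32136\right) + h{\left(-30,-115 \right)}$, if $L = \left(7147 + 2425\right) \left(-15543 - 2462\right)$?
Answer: $-172311839$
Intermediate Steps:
$L = -172343860$ ($L = 9572 \left(-18005\right) = -172343860$)
$\left(L + 32136\right) + h{\left(-30,-115 \right)} = \left(-172343860 + 32136\right) - 115 = -172311724 - 115 = -172311839$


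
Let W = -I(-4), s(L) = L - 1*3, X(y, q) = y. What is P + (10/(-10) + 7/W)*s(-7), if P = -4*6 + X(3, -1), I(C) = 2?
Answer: 24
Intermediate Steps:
s(L) = -3 + L (s(L) = L - 3 = -3 + L)
P = -21 (P = -4*6 + 3 = -24 + 3 = -21)
W = -2 (W = -1*2 = -2)
P + (10/(-10) + 7/W)*s(-7) = -21 + (10/(-10) + 7/(-2))*(-3 - 7) = -21 + (10*(-1/10) + 7*(-1/2))*(-10) = -21 + (-1 - 7/2)*(-10) = -21 - 9/2*(-10) = -21 + 45 = 24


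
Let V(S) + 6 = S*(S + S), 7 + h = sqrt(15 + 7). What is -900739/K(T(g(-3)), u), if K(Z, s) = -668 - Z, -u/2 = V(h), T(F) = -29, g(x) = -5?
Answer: 900739/639 ≈ 1409.6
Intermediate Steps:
h = -7 + sqrt(22) (h = -7 + sqrt(15 + 7) = -7 + sqrt(22) ≈ -2.3096)
V(S) = -6 + 2*S**2 (V(S) = -6 + S*(S + S) = -6 + S*(2*S) = -6 + 2*S**2)
u = 12 - 4*(-7 + sqrt(22))**2 (u = -2*(-6 + 2*(-7 + sqrt(22))**2) = 12 - 4*(-7 + sqrt(22))**2 ≈ -9.3367)
-900739/K(T(g(-3)), u) = -900739/(-668 - 1*(-29)) = -900739/(-668 + 29) = -900739/(-639) = -900739*(-1/639) = 900739/639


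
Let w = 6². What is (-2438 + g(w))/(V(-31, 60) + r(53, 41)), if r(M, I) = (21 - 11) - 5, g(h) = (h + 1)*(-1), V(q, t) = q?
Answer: 2475/26 ≈ 95.192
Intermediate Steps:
w = 36
g(h) = -1 - h (g(h) = (1 + h)*(-1) = -1 - h)
r(M, I) = 5 (r(M, I) = 10 - 5 = 5)
(-2438 + g(w))/(V(-31, 60) + r(53, 41)) = (-2438 + (-1 - 1*36))/(-31 + 5) = (-2438 + (-1 - 36))/(-26) = (-2438 - 37)*(-1/26) = -2475*(-1/26) = 2475/26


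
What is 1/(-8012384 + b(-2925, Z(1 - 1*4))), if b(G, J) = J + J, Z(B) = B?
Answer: -1/8012390 ≈ -1.2481e-7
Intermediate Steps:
b(G, J) = 2*J
1/(-8012384 + b(-2925, Z(1 - 1*4))) = 1/(-8012384 + 2*(1 - 1*4)) = 1/(-8012384 + 2*(1 - 4)) = 1/(-8012384 + 2*(-3)) = 1/(-8012384 - 6) = 1/(-8012390) = -1/8012390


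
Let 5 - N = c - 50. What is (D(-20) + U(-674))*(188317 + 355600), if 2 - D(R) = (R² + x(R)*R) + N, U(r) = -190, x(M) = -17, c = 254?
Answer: -396515493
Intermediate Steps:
N = -199 (N = 5 - (254 - 50) = 5 - 1*204 = 5 - 204 = -199)
D(R) = 201 - R² + 17*R (D(R) = 2 - ((R² - 17*R) - 199) = 2 - (-199 + R² - 17*R) = 2 + (199 - R² + 17*R) = 201 - R² + 17*R)
(D(-20) + U(-674))*(188317 + 355600) = ((201 - 1*(-20)² + 17*(-20)) - 190)*(188317 + 355600) = ((201 - 1*400 - 340) - 190)*543917 = ((201 - 400 - 340) - 190)*543917 = (-539 - 190)*543917 = -729*543917 = -396515493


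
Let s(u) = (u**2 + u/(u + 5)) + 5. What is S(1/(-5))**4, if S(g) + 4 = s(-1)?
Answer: 2401/256 ≈ 9.3789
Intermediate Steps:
s(u) = 5 + u**2 + u/(5 + u) (s(u) = (u**2 + u/(5 + u)) + 5 = 5 + u**2 + u/(5 + u))
S(g) = 7/4 (S(g) = -4 + (25 + (-1)**3 + 5*(-1)**2 + 6*(-1))/(5 - 1) = -4 + (25 - 1 + 5*1 - 6)/4 = -4 + (25 - 1 + 5 - 6)/4 = -4 + (1/4)*23 = -4 + 23/4 = 7/4)
S(1/(-5))**4 = (7/4)**4 = 2401/256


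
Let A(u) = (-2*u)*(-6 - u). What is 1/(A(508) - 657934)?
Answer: -1/135710 ≈ -7.3687e-6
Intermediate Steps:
A(u) = -2*u*(-6 - u)
1/(A(508) - 657934) = 1/(2*508*(6 + 508) - 657934) = 1/(2*508*514 - 657934) = 1/(522224 - 657934) = 1/(-135710) = -1/135710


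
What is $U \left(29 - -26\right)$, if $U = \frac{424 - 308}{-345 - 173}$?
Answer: $- \frac{3190}{259} \approx -12.317$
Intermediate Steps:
$U = - \frac{58}{259}$ ($U = \frac{116}{-518} = 116 \left(- \frac{1}{518}\right) = - \frac{58}{259} \approx -0.22394$)
$U \left(29 - -26\right) = - \frac{58 \left(29 - -26\right)}{259} = - \frac{58 \left(29 + 26\right)}{259} = \left(- \frac{58}{259}\right) 55 = - \frac{3190}{259}$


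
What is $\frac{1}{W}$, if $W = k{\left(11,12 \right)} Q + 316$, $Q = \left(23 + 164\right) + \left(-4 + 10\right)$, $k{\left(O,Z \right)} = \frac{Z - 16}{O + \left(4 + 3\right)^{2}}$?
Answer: $\frac{15}{4547} \approx 0.0032989$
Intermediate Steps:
$k{\left(O,Z \right)} = \frac{-16 + Z}{49 + O}$ ($k{\left(O,Z \right)} = \frac{-16 + Z}{O + 7^{2}} = \frac{-16 + Z}{O + 49} = \frac{-16 + Z}{49 + O}$)
$Q = 193$ ($Q = 187 + 6 = 193$)
$W = \frac{4547}{15}$ ($W = \frac{-16 + 12}{49 + 11} \cdot 193 + 316 = \frac{1}{60} \left(-4\right) 193 + 316 = \left(- \frac{1}{15}\right) 193 + 316 = - \frac{193}{15} + 316 = \frac{4547}{15} \approx 303.13$)
$\frac{1}{W} = \frac{1}{\frac{4547}{15}} = \frac{15}{4547}$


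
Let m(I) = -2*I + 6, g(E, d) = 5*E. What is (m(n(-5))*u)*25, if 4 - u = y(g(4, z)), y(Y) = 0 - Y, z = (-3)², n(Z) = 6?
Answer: -3600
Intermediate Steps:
z = 9
y(Y) = -Y
m(I) = 6 - 2*I
u = 24 (u = 4 - (-1)*5*4 = 4 - (-1)*20 = 4 - 1*(-20) = 4 + 20 = 24)
(m(n(-5))*u)*25 = ((6 - 2*6)*24)*25 = ((6 - 12)*24)*25 = -6*24*25 = -144*25 = -3600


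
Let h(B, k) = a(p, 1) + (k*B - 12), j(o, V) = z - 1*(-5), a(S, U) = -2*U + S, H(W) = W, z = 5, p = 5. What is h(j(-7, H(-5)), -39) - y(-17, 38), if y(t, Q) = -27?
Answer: -372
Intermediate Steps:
a(S, U) = S - 2*U
j(o, V) = 10 (j(o, V) = 5 - 1*(-5) = 5 + 5 = 10)
h(B, k) = -9 + B*k (h(B, k) = (5 - 2*1) + (k*B - 12) = (5 - 2) + (B*k - 12) = 3 + (-12 + B*k) = -9 + B*k)
h(j(-7, H(-5)), -39) - y(-17, 38) = (-9 + 10*(-39)) - 1*(-27) = (-9 - 390) + 27 = -399 + 27 = -372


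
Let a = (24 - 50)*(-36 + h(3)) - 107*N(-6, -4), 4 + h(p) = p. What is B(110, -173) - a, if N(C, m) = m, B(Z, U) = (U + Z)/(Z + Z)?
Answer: -305863/220 ≈ -1390.3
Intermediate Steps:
B(Z, U) = (U + Z)/(2*Z) (B(Z, U) = (U + Z)/((2*Z)) = (U + Z)*(1/(2*Z)) = (U + Z)/(2*Z))
h(p) = -4 + p
a = 1390 (a = (24 - 50)*(-36 + (-4 + 3)) - 107*(-4) = -26*(-36 - 1) + 428 = -26*(-37) + 428 = 962 + 428 = 1390)
B(110, -173) - a = (½)*(-173 + 110)/110 - 1*1390 = (½)*(1/110)*(-63) - 1390 = -63/220 - 1390 = -305863/220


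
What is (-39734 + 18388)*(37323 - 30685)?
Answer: -141694748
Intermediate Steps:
(-39734 + 18388)*(37323 - 30685) = -21346*6638 = -141694748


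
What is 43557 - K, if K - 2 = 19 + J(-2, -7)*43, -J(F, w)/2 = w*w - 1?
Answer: 47664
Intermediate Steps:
J(F, w) = 2 - 2*w² (J(F, w) = -2*(w*w - 1) = -2*(w² - 1) = -2*(-1 + w²) = 2 - 2*w²)
K = -4107 (K = 2 + (19 + (2 - 2*(-7)²)*43) = 2 + (19 + (2 - 2*49)*43) = 2 + (19 + (2 - 98)*43) = 2 + (19 - 96*43) = 2 + (19 - 4128) = 2 - 4109 = -4107)
43557 - K = 43557 - 1*(-4107) = 43557 + 4107 = 47664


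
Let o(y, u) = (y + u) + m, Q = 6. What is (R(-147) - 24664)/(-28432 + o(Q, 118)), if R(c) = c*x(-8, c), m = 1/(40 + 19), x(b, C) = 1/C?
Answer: 1455117/1670171 ≈ 0.87124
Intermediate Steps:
m = 1/59 ≈ 0.016949
o(y, u) = 1/59 + u + y (o(y, u) = (y + u) + 1/59 = (u + y) + 1/59 = 1/59 + u + y)
R(c) = 1 (R(c) = c/c = 1)
(R(-147) - 24664)/(-28432 + o(Q, 118)) = (1 - 24664)/(-28432 + (1/59 + 118 + 6)) = -24663/(-28432 + 7317/59) = -24663/(-1670171/59) = -24663*(-59/1670171) = 1455117/1670171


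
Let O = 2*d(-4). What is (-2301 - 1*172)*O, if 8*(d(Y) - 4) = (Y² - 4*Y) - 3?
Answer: -150853/4 ≈ -37713.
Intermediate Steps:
d(Y) = 29/8 - Y/2 + Y²/8 (d(Y) = 4 + ((Y² - 4*Y) - 3)/8 = 4 + (-3 + Y² - 4*Y)/8 = 4 + (-3/8 - Y/2 + Y²/8) = 29/8 - Y/2 + Y²/8)
O = 61/4 (O = 2*(29/8 - ½*(-4) + (⅛)*(-4)²) = 2*(29/8 + 2 + (⅛)*16) = 2*(29/8 + 2 + 2) = 2*(61/8) = 61/4 ≈ 15.250)
(-2301 - 1*172)*O = (-2301 - 1*172)*(61/4) = (-2301 - 172)*(61/4) = -2473*61/4 = -150853/4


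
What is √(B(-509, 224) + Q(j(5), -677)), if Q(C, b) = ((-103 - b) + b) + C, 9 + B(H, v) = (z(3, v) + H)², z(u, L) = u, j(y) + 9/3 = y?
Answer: √255926 ≈ 505.89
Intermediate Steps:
j(y) = -3 + y
B(H, v) = -9 + (3 + H)²
Q(C, b) = -103 + C
√(B(-509, 224) + Q(j(5), -677)) = √(-509*(6 - 509) + (-103 + (-3 + 5))) = √(-509*(-503) + (-103 + 2)) = √(256027 - 101) = √255926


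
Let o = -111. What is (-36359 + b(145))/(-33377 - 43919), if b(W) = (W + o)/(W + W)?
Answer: 2636019/5603960 ≈ 0.47039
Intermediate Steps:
b(W) = (-111 + W)/(2*W) (b(W) = (W - 111)/(W + W) = (-111 + W)/((2*W)) = (-111 + W)*(1/(2*W)) = (-111 + W)/(2*W))
(-36359 + b(145))/(-33377 - 43919) = (-36359 + (1/2)*(-111 + 145)/145)/(-33377 - 43919) = (-36359 + (1/2)*(1/145)*34)/(-77296) = (-36359 + 17/145)*(-1/77296) = -5272038/145*(-1/77296) = 2636019/5603960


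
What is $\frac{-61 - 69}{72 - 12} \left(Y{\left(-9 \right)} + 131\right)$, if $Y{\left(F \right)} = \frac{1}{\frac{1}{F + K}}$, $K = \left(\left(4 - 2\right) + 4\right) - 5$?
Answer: $- \frac{533}{2} \approx -266.5$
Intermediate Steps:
$K = 1$ ($K = \left(2 + 4\right) - 5 = 6 - 5 = 1$)
$Y{\left(F \right)} = 1 + F$ ($Y{\left(F \right)} = \frac{1}{\frac{1}{F + 1}} = \frac{1}{\frac{1}{1 + F}} = 1 + F$)
$\frac{-61 - 69}{72 - 12} \left(Y{\left(-9 \right)} + 131\right) = \frac{-61 - 69}{72 - 12} \left(\left(1 - 9\right) + 131\right) = - \frac{130}{60} \left(-8 + 131\right) = \left(-130\right) \frac{1}{60} \cdot 123 = \left(- \frac{13}{6}\right) 123 = - \frac{533}{2}$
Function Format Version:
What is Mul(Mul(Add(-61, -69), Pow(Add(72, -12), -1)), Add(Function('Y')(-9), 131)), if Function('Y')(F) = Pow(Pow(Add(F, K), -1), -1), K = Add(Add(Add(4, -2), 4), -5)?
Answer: Rational(-533, 2) ≈ -266.50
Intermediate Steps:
K = 1 (K = Add(Add(2, 4), -5) = Add(6, -5) = 1)
Function('Y')(F) = Add(1, F) (Function('Y')(F) = Pow(Pow(Add(F, 1), -1), -1) = Pow(Pow(Add(1, F), -1), -1) = Add(1, F))
Mul(Mul(Add(-61, -69), Pow(Add(72, -12), -1)), Add(Function('Y')(-9), 131)) = Mul(Mul(Add(-61, -69), Pow(Add(72, -12), -1)), Add(Add(1, -9), 131)) = Mul(Mul(-130, Pow(60, -1)), Add(-8, 131)) = Mul(Mul(-130, Rational(1, 60)), 123) = Mul(Rational(-13, 6), 123) = Rational(-533, 2)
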